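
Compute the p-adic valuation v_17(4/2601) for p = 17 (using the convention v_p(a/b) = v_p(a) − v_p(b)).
v_17(4/2601) = -2

Factor powers of 17 from the numerator and denominator of the reduced fraction: 4 = 17^0 · 4 and 2601 = 17^2 · 9. Apply v_p(a/b) = v_p(a) − v_p(b): v_17(4/2601) = 0 − 2 = -2.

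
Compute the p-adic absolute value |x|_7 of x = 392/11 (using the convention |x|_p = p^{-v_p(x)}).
|392/11|_7 = 1/49

Step 1 — compute v_7(x) by factoring powers of 7 out of the numerator and denominator: v_7(392/11) = 2. Step 2 — apply |x|_p = p^{-v_p(x)} = 7^{-2} = 1/49.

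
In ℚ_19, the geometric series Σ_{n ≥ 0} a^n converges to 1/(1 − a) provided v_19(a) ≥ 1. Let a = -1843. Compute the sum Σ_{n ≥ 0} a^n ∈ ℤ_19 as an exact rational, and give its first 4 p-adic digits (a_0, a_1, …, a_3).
Σ a^n = 1/(1 − a) = 1/1844;  first 4 digits = (1, 17, 17, 11)

v_19(a) = 1 ≥ 1, so the series converges in ℤ_19 to 1/(1 − a) = 1/(1 − (-1843)) = 1/1844. Expand this rational in ℤ_19: compute digits iteratively via d_i = x_i mod 19, x_{i+1} = (x_i − d_i)/19. The first 4 digits are (1, 17, 17, 11).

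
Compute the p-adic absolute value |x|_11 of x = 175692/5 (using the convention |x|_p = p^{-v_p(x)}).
|175692/5|_11 = 1/14641

Step 1 — compute v_11(x) by factoring powers of 11 out of the numerator and denominator: v_11(175692/5) = 4. Step 2 — apply |x|_p = p^{-v_p(x)} = 11^{-4} = 1/14641.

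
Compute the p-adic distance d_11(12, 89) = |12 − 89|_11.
d_11(12, 89) = 1/11

Step 1 — x − y = 12 − 89 = -77. Step 2 — v_11(-77) = 1 (factor: -77 = −(11^1 · 7); the sign does not affect v_p). Step 3 — |x − y|_11 = 11^{-1} = 1/11.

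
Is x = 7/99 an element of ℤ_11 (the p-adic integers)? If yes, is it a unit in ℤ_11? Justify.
x ∉ ℤ_11 (v_11(x) = -1 < 0)

ℤ_11 = {x ∈ ℚ_11 : v_11(x) ≥ 0} and ℤ_11^× = {x ∈ ℤ_11 : v_11(x) = 0}. Here v_11(7/99) = v_11(num) − v_11(den) = -1; compare against these criteria.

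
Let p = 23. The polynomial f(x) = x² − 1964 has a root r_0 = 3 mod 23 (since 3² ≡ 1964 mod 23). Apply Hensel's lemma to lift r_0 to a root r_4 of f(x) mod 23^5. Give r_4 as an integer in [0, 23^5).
r_4 = 3972678 (mod 6436343)

Hensel's recurrence: r_{i+1} = r_i − f(r_i)·(f′(r_i))^{-1} mod 23^{i+2}, with f′(x) = 2x. Iterate:
  r_0 = 3 (mod 23)
  r_1 = 417 (mod 529)
  r_2 = 6236 (mod 12167)
  r_3 = 54904 (mod 279841)
  r_4 = 3972678 (mod 6436343)
Final: r_4 = 3972678, and one checks f(r_4) ≡ 0 mod 23^5.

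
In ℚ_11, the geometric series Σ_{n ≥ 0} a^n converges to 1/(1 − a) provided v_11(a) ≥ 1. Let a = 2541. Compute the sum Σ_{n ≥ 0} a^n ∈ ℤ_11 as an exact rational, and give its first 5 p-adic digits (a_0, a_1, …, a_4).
Σ a^n = 1/(1 − a) = -1/2540;  first 5 digits = (1, 0, 10, 1, 1)

v_11(a) = 2 ≥ 1, so the series converges in ℤ_11 to 1/(1 − a) = 1/(1 − 2541) = -1/2540. Expand this rational in ℤ_11: compute digits iteratively via d_i = x_i mod 11, x_{i+1} = (x_i − d_i)/11. The first 5 digits are (1, 0, 10, 1, 1).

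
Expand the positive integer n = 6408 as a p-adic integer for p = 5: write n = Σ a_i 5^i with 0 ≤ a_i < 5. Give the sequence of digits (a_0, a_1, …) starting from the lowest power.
(a_0, a_1, …) = (3, 1, 1, 1, 0, 2)

Repeated division by 5 gives the digits low-to-high: 6408 = 3 + 1·5^1 + 1·5^2 + 1·5^3 + 2·5^5. Digit sequence: (3, 1, 1, 1, 0, 2).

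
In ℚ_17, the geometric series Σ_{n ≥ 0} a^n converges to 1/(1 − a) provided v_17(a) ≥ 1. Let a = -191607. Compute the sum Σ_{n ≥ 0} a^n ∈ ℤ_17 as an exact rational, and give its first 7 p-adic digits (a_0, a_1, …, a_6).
Σ a^n = 1/(1 − a) = 1/191608;  first 7 digits = (1, 0, 0, 12, 14, 16, 7)

v_17(a) = 3 ≥ 1, so the series converges in ℤ_17 to 1/(1 − a) = 1/(1 − (-191607)) = 1/191608. Expand this rational in ℤ_17: compute digits iteratively via d_i = x_i mod 17, x_{i+1} = (x_i − d_i)/17. The first 7 digits are (1, 0, 0, 12, 14, 16, 7).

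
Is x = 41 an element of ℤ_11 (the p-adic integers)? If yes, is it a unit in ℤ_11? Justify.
x ∈ ℤ_11^× (unit); v_11(x) = 0

ℤ_11 = {x ∈ ℚ_11 : v_11(x) ≥ 0} and ℤ_11^× = {x ∈ ℤ_11 : v_11(x) = 0}. Here v_11(41) = v_11(num) − v_11(den) = 0; compare against these criteria.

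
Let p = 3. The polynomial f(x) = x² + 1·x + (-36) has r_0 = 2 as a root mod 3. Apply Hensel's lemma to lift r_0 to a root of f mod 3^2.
r_1 = 8 (mod 9)

Hensel: r_{i+1} = r_i − f(r_i)·(f′(r_i))^{-1} mod 3^{i+2}, f′(x) = 2x + 1. Iterate:
  r_0 = 2 (mod 3)
  r_1 = 8 (mod 9)
Final: r = 8 satisfies f(r) ≡ 0 mod 3^2.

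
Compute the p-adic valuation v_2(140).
v_2(140) = 2

v_2(n) is the largest exponent k such that 2^k divides n. Factor out: 140 = 2^2 · 35. (Sign doesn't affect v_p.) So v_2(140) = 2.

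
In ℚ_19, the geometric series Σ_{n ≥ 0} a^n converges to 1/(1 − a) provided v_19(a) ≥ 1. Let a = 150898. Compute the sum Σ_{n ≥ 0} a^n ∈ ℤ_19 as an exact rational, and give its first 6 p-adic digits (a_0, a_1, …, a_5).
Σ a^n = 1/(1 − a) = -1/150897;  first 6 digits = (1, 0, 0, 3, 1, 0)

v_19(a) = 3 ≥ 1, so the series converges in ℤ_19 to 1/(1 − a) = 1/(1 − 150898) = -1/150897. Expand this rational in ℤ_19: compute digits iteratively via d_i = x_i mod 19, x_{i+1} = (x_i − d_i)/19. The first 6 digits are (1, 0, 0, 3, 1, 0).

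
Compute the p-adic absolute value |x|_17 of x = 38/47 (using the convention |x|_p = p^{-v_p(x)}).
|38/47|_17 = 1

Step 1 — compute v_17(x) by factoring powers of 17 out of the numerator and denominator: v_17(38/47) = 0. Step 2 — apply |x|_p = p^{-v_p(x)} = 17^{0} = 1.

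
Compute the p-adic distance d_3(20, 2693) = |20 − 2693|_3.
d_3(20, 2693) = 1/243

Step 1 — x − y = 20 − 2693 = -2673. Step 2 — v_3(-2673) = 5 (factor: -2673 = −(3^5 · 11); the sign does not affect v_p). Step 3 — |x − y|_3 = 3^{-5} = 1/243.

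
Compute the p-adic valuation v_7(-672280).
v_7(-672280) = 5

v_7(n) is the largest exponent k such that 7^k divides n. Factor out: -672280 = -7^5 · 40. (Sign doesn't affect v_p.) So v_7(-672280) = 5.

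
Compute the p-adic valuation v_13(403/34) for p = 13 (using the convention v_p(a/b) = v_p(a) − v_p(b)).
v_13(403/34) = 1

Factor powers of 13 from the numerator and denominator of the reduced fraction: 403 = 13^1 · 31 and 34 = 13^0 · 34. Apply v_p(a/b) = v_p(a) − v_p(b): v_13(403/34) = 1 − 0 = 1.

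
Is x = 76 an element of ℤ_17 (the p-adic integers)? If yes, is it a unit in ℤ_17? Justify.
x ∈ ℤ_17^× (unit); v_17(x) = 0

ℤ_17 = {x ∈ ℚ_17 : v_17(x) ≥ 0} and ℤ_17^× = {x ∈ ℤ_17 : v_17(x) = 0}. Here v_17(76) = v_17(num) − v_17(den) = 0; compare against these criteria.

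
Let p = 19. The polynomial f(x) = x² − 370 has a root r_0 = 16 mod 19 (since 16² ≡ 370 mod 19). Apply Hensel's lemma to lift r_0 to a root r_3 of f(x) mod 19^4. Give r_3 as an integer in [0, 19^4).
r_3 = 21657 (mod 130321)

Hensel's recurrence: r_{i+1} = r_i − f(r_i)·(f′(r_i))^{-1} mod 19^{i+2}, with f′(x) = 2x. Iterate:
  r_0 = 16 (mod 19)
  r_1 = 358 (mod 361)
  r_2 = 1080 (mod 6859)
  r_3 = 21657 (mod 130321)
Final: r_3 = 21657, and one checks f(r_3) ≡ 0 mod 19^4.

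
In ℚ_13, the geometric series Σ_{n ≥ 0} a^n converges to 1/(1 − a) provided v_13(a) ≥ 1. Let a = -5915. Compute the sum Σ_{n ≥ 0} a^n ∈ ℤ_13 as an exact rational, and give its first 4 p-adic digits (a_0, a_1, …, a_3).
Σ a^n = 1/(1 − a) = 1/5916;  first 4 digits = (1, 0, 4, 10)

v_13(a) = 2 ≥ 1, so the series converges in ℤ_13 to 1/(1 − a) = 1/(1 − (-5915)) = 1/5916. Expand this rational in ℤ_13: compute digits iteratively via d_i = x_i mod 13, x_{i+1} = (x_i − d_i)/13. The first 4 digits are (1, 0, 4, 10).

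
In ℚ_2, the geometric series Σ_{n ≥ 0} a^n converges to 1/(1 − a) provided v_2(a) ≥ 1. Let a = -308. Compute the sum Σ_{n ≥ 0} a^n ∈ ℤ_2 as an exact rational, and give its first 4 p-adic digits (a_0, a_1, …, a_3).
Σ a^n = 1/(1 − a) = 1/309;  first 4 digits = (1, 0, 1, 1)

v_2(a) = 2 ≥ 1, so the series converges in ℤ_2 to 1/(1 − a) = 1/(1 − (-308)) = 1/309. Expand this rational in ℤ_2: compute digits iteratively via d_i = x_i mod 2, x_{i+1} = (x_i − d_i)/2. The first 4 digits are (1, 0, 1, 1).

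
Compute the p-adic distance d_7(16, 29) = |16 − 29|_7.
d_7(16, 29) = 1

Step 1 — x − y = 16 − 29 = -13. Step 2 — v_7(-13) = 0 (factor: -13 = −(7^0 · 13); the sign does not affect v_p). Step 3 — |x − y|_7 = 7^{0} = 1.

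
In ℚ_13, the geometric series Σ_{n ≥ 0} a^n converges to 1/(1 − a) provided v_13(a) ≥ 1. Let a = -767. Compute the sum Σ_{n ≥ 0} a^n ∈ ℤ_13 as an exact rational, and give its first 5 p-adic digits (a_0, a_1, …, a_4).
Σ a^n = 1/(1 − a) = 1/768;  first 5 digits = (1, 6, 5, 2, 0)

v_13(a) = 1 ≥ 1, so the series converges in ℤ_13 to 1/(1 − a) = 1/(1 − (-767)) = 1/768. Expand this rational in ℤ_13: compute digits iteratively via d_i = x_i mod 13, x_{i+1} = (x_i − d_i)/13. The first 5 digits are (1, 6, 5, 2, 0).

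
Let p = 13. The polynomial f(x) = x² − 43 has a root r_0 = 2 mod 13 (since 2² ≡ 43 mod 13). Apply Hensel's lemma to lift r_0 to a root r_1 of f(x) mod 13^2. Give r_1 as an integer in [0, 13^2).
r_1 = 54 (mod 169)

Hensel's recurrence: r_{i+1} = r_i − f(r_i)·(f′(r_i))^{-1} mod 13^{i+2}, with f′(x) = 2x. Iterate:
  r_0 = 2 (mod 13)
  r_1 = 54 (mod 169)
Final: r_1 = 54, and one checks f(r_1) ≡ 0 mod 13^2.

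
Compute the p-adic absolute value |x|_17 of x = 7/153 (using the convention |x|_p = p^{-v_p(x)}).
|7/153|_17 = 17

Step 1 — compute v_17(x) by factoring powers of 17 out of the numerator and denominator: v_17(7/153) = -1. Step 2 — apply |x|_p = p^{-v_p(x)} = 17^{1} = 17.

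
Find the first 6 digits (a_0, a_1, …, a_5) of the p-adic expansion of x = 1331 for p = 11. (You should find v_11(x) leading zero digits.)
(a_0, …, a_5) = (0, 0, 0, 1, 0, 0)

v_11(1331) = 3, so a_0 = ... = a_2 = 0. Factor out: x = 11^3 · u with u = 1 a unit in ℤ_11. Expand u iteratively via a_{v+i} = u_i mod 11, u_{i+1} = (u_i − a_{v+i})/11:
  u_0 = 1;  a_3 = 1;  u_1 = (u_0 − 1)/11 = 0
  u_1 = 0;  a_4 = 0;  u_2 = (u_1 − 0)/11 = 0
  u_2 = 0;  a_5 = 0;  u_3 = (u_2 − 0)/11 = 0
Digits: (0, 0, 0, 1, 0, 0).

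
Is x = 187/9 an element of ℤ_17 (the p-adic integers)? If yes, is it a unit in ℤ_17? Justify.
x ∈ ℤ_17 but not a unit; v_17(x) = 1 > 0

ℤ_17 = {x ∈ ℚ_17 : v_17(x) ≥ 0} and ℤ_17^× = {x ∈ ℤ_17 : v_17(x) = 0}. Here v_17(187/9) = v_17(num) − v_17(den) = 1; compare against these criteria.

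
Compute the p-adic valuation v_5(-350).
v_5(-350) = 2

v_5(n) is the largest exponent k such that 5^k divides n. Factor out: -350 = -5^2 · 14. (Sign doesn't affect v_p.) So v_5(-350) = 2.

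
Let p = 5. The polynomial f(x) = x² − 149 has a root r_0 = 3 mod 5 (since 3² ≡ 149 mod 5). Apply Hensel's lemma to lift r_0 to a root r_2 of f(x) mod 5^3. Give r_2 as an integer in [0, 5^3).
r_2 = 93 (mod 125)

Hensel's recurrence: r_{i+1} = r_i − f(r_i)·(f′(r_i))^{-1} mod 5^{i+2}, with f′(x) = 2x. Iterate:
  r_0 = 3 (mod 5)
  r_1 = 18 (mod 25)
  r_2 = 93 (mod 125)
Final: r_2 = 93, and one checks f(r_2) ≡ 0 mod 5^3.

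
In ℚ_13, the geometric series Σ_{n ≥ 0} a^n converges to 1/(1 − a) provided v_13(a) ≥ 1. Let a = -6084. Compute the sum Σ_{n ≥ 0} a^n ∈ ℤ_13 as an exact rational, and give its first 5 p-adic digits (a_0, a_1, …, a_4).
Σ a^n = 1/(1 − a) = 1/6085;  first 5 digits = (1, 0, 3, 10, 8)

v_13(a) = 2 ≥ 1, so the series converges in ℤ_13 to 1/(1 − a) = 1/(1 − (-6084)) = 1/6085. Expand this rational in ℤ_13: compute digits iteratively via d_i = x_i mod 13, x_{i+1} = (x_i − d_i)/13. The first 5 digits are (1, 0, 3, 10, 8).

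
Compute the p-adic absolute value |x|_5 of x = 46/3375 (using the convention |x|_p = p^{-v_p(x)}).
|46/3375|_5 = 125

Step 1 — compute v_5(x) by factoring powers of 5 out of the numerator and denominator: v_5(46/3375) = -3. Step 2 — apply |x|_p = p^{-v_p(x)} = 5^{3} = 125.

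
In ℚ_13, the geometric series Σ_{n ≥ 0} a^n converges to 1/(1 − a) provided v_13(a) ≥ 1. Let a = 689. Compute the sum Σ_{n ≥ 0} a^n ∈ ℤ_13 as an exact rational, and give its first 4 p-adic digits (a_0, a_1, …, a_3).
Σ a^n = 1/(1 − a) = -1/688;  first 4 digits = (1, 1, 5, 9)

v_13(a) = 1 ≥ 1, so the series converges in ℤ_13 to 1/(1 − a) = 1/(1 − 689) = -1/688. Expand this rational in ℤ_13: compute digits iteratively via d_i = x_i mod 13, x_{i+1} = (x_i − d_i)/13. The first 4 digits are (1, 1, 5, 9).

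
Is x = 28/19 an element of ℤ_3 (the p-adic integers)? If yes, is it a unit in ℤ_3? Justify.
x ∈ ℤ_3^× (unit); v_3(x) = 0

ℤ_3 = {x ∈ ℚ_3 : v_3(x) ≥ 0} and ℤ_3^× = {x ∈ ℤ_3 : v_3(x) = 0}. Here v_3(28/19) = v_3(num) − v_3(den) = 0; compare against these criteria.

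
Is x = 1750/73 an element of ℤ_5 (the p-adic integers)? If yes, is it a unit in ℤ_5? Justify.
x ∈ ℤ_5 but not a unit; v_5(x) = 3 > 0

ℤ_5 = {x ∈ ℚ_5 : v_5(x) ≥ 0} and ℤ_5^× = {x ∈ ℤ_5 : v_5(x) = 0}. Here v_5(1750/73) = v_5(num) − v_5(den) = 3; compare against these criteria.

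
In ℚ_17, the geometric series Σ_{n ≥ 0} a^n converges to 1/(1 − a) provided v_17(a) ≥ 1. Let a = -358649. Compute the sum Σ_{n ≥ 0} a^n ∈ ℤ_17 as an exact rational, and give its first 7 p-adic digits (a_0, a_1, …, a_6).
Σ a^n = 1/(1 − a) = 1/358650;  first 7 digits = (1, 0, 0, 12, 12, 16, 7)

v_17(a) = 3 ≥ 1, so the series converges in ℤ_17 to 1/(1 − a) = 1/(1 − (-358649)) = 1/358650. Expand this rational in ℤ_17: compute digits iteratively via d_i = x_i mod 17, x_{i+1} = (x_i − d_i)/17. The first 7 digits are (1, 0, 0, 12, 12, 16, 7).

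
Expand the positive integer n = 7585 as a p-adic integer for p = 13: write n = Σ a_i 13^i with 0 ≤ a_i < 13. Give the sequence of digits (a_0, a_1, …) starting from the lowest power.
(a_0, a_1, …) = (6, 11, 5, 3)

Repeated division by 13 gives the digits low-to-high: 7585 = 6 + 11·13^1 + 5·13^2 + 3·13^3. Digit sequence: (6, 11, 5, 3).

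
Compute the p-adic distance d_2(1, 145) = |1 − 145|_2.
d_2(1, 145) = 1/16

Step 1 — x − y = 1 − 145 = -144. Step 2 — v_2(-144) = 4 (factor: -144 = −(2^4 · 9); the sign does not affect v_p). Step 3 — |x − y|_2 = 2^{-4} = 1/16.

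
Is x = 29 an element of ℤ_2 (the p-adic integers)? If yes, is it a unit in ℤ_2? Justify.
x ∈ ℤ_2^× (unit); v_2(x) = 0

ℤ_2 = {x ∈ ℚ_2 : v_2(x) ≥ 0} and ℤ_2^× = {x ∈ ℤ_2 : v_2(x) = 0}. Here v_2(29) = v_2(num) − v_2(den) = 0; compare against these criteria.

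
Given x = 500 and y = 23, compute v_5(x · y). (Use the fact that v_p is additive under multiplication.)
v_5(11500) = 3

v_p(x) = 3 (factor: 500 = 5^3 · 4); v_p(y) = 0 (factor: 23 = 5^0 · 23). Additivity: v_p(xy) = v_p(x) + v_p(y) = 3 + 0 = 3. (Direct check: xy = 11500 = 5^3 · (92).)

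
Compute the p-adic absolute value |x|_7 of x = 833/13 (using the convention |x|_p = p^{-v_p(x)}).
|833/13|_7 = 1/49

Step 1 — compute v_7(x) by factoring powers of 7 out of the numerator and denominator: v_7(833/13) = 2. Step 2 — apply |x|_p = p^{-v_p(x)} = 7^{-2} = 1/49.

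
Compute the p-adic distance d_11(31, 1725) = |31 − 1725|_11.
d_11(31, 1725) = 1/121

Step 1 — x − y = 31 − 1725 = -1694. Step 2 — v_11(-1694) = 2 (factor: -1694 = −(11^2 · 14); the sign does not affect v_p). Step 3 — |x − y|_11 = 11^{-2} = 1/121.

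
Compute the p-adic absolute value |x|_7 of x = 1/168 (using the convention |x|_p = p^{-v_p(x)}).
|1/168|_7 = 7

Step 1 — compute v_7(x) by factoring powers of 7 out of the numerator and denominator: v_7(1/168) = -1. Step 2 — apply |x|_p = p^{-v_p(x)} = 7^{1} = 7.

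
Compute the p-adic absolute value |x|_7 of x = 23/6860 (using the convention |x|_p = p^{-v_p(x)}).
|23/6860|_7 = 343

Step 1 — compute v_7(x) by factoring powers of 7 out of the numerator and denominator: v_7(23/6860) = -3. Step 2 — apply |x|_p = p^{-v_p(x)} = 7^{3} = 343.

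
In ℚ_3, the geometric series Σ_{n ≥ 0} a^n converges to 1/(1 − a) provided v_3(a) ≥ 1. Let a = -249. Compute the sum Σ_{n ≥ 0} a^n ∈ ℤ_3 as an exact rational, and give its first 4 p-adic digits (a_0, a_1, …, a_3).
Σ a^n = 1/(1 − a) = 1/250;  first 4 digits = (1, 1, 0, 2)

v_3(a) = 1 ≥ 1, so the series converges in ℤ_3 to 1/(1 − a) = 1/(1 − (-249)) = 1/250. Expand this rational in ℤ_3: compute digits iteratively via d_i = x_i mod 3, x_{i+1} = (x_i − d_i)/3. The first 4 digits are (1, 1, 0, 2).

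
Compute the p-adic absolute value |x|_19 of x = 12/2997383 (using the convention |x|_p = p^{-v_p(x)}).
|12/2997383|_19 = 130321

Step 1 — compute v_19(x) by factoring powers of 19 out of the numerator and denominator: v_19(12/2997383) = -4. Step 2 — apply |x|_p = p^{-v_p(x)} = 19^{4} = 130321.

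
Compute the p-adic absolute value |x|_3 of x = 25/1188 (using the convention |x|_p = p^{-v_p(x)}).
|25/1188|_3 = 27

Step 1 — compute v_3(x) by factoring powers of 3 out of the numerator and denominator: v_3(25/1188) = -3. Step 2 — apply |x|_p = p^{-v_p(x)} = 3^{3} = 27.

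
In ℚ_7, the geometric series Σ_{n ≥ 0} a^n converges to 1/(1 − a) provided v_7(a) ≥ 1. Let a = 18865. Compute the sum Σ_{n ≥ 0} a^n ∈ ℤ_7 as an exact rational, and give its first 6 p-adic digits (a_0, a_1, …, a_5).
Σ a^n = 1/(1 − a) = -1/18864;  first 6 digits = (1, 0, 0, 6, 0, 1)

v_7(a) = 3 ≥ 1, so the series converges in ℤ_7 to 1/(1 − a) = 1/(1 − 18865) = -1/18864. Expand this rational in ℤ_7: compute digits iteratively via d_i = x_i mod 7, x_{i+1} = (x_i − d_i)/7. The first 6 digits are (1, 0, 0, 6, 0, 1).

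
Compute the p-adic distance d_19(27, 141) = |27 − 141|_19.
d_19(27, 141) = 1/19

Step 1 — x − y = 27 − 141 = -114. Step 2 — v_19(-114) = 1 (factor: -114 = −(19^1 · 6); the sign does not affect v_p). Step 3 — |x − y|_19 = 19^{-1} = 1/19.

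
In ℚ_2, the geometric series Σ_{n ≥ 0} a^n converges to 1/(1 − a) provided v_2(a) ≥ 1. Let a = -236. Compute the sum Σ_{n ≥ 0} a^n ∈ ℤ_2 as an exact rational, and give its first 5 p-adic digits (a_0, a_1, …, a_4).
Σ a^n = 1/(1 − a) = 1/237;  first 5 digits = (1, 0, 1, 0, 0)

v_2(a) = 2 ≥ 1, so the series converges in ℤ_2 to 1/(1 − a) = 1/(1 − (-236)) = 1/237. Expand this rational in ℤ_2: compute digits iteratively via d_i = x_i mod 2, x_{i+1} = (x_i − d_i)/2. The first 5 digits are (1, 0, 1, 0, 0).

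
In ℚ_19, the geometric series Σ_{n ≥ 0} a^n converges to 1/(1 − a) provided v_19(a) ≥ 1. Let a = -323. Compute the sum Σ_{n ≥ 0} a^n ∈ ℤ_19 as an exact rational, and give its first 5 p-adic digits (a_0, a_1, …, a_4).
Σ a^n = 1/(1 − a) = 1/324;  first 5 digits = (1, 2, 3, 4, 5)

v_19(a) = 1 ≥ 1, so the series converges in ℤ_19 to 1/(1 − a) = 1/(1 − (-323)) = 1/324. Expand this rational in ℤ_19: compute digits iteratively via d_i = x_i mod 19, x_{i+1} = (x_i − d_i)/19. The first 5 digits are (1, 2, 3, 4, 5).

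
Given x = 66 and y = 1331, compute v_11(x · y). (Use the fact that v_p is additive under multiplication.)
v_11(87846) = 4

v_p(x) = 1 (factor: 66 = 11^1 · 6); v_p(y) = 3 (factor: 1331 = 11^3 · 1). Additivity: v_p(xy) = v_p(x) + v_p(y) = 1 + 3 = 4. (Direct check: xy = 87846 = 11^4 · (6).)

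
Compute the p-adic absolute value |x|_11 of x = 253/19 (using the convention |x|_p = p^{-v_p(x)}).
|253/19|_11 = 1/11

Step 1 — compute v_11(x) by factoring powers of 11 out of the numerator and denominator: v_11(253/19) = 1. Step 2 — apply |x|_p = p^{-v_p(x)} = 11^{-1} = 1/11.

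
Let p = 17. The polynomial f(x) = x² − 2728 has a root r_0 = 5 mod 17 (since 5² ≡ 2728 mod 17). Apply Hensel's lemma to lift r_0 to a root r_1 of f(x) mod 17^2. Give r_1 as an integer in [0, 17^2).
r_1 = 73 (mod 289)

Hensel's recurrence: r_{i+1} = r_i − f(r_i)·(f′(r_i))^{-1} mod 17^{i+2}, with f′(x) = 2x. Iterate:
  r_0 = 5 (mod 17)
  r_1 = 73 (mod 289)
Final: r_1 = 73, and one checks f(r_1) ≡ 0 mod 17^2.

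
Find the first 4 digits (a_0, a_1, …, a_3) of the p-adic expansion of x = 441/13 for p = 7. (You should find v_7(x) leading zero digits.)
(a_0, …, a_3) = (0, 0, 5, 1)

v_7(441/13) = 2, so a_0 = ... = a_1 = 0. Factor out: x = 7^2 · u with u = 9/13 a unit in ℤ_7. Expand u iteratively via a_{v+i} = u_i mod 7, u_{i+1} = (u_i − a_{v+i})/7:
  u_0 = 9/13;  a_2 = 5;  u_1 = (u_0 − 5)/7 = -8/13
  u_1 = -8/13;  a_3 = 1;  u_2 = (u_1 − 1)/7 = -3/13
Digits: (0, 0, 5, 1).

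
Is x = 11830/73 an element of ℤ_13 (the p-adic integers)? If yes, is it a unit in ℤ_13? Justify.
x ∈ ℤ_13 but not a unit; v_13(x) = 2 > 0

ℤ_13 = {x ∈ ℚ_13 : v_13(x) ≥ 0} and ℤ_13^× = {x ∈ ℤ_13 : v_13(x) = 0}. Here v_13(11830/73) = v_13(num) − v_13(den) = 2; compare against these criteria.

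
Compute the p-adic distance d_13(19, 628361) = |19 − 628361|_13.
d_13(19, 628361) = 1/28561

Step 1 — x − y = 19 − 628361 = -628342. Step 2 — v_13(-628342) = 4 (factor: -628342 = −(13^4 · 22); the sign does not affect v_p). Step 3 — |x − y|_13 = 13^{-4} = 1/28561.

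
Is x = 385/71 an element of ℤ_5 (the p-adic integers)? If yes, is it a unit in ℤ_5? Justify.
x ∈ ℤ_5 but not a unit; v_5(x) = 1 > 0

ℤ_5 = {x ∈ ℚ_5 : v_5(x) ≥ 0} and ℤ_5^× = {x ∈ ℤ_5 : v_5(x) = 0}. Here v_5(385/71) = v_5(num) − v_5(den) = 1; compare against these criteria.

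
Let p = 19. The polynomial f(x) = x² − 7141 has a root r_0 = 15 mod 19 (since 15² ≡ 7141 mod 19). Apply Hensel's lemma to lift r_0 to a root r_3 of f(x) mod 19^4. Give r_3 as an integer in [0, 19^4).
r_3 = 105826 (mod 130321)

Hensel's recurrence: r_{i+1} = r_i − f(r_i)·(f′(r_i))^{-1} mod 19^{i+2}, with f′(x) = 2x. Iterate:
  r_0 = 15 (mod 19)
  r_1 = 53 (mod 361)
  r_2 = 2941 (mod 6859)
  r_3 = 105826 (mod 130321)
Final: r_3 = 105826, and one checks f(r_3) ≡ 0 mod 19^4.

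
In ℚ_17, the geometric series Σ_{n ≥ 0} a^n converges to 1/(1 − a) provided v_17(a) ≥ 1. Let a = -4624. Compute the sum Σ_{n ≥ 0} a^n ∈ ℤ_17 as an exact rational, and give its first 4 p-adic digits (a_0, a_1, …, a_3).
Σ a^n = 1/(1 − a) = 1/4625;  first 4 digits = (1, 0, 1, 16)

v_17(a) = 2 ≥ 1, so the series converges in ℤ_17 to 1/(1 − a) = 1/(1 − (-4624)) = 1/4625. Expand this rational in ℤ_17: compute digits iteratively via d_i = x_i mod 17, x_{i+1} = (x_i − d_i)/17. The first 4 digits are (1, 0, 1, 16).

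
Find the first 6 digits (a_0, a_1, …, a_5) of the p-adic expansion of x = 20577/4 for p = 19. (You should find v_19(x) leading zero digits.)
(a_0, …, a_5) = (0, 0, 0, 15, 4, 14)

v_19(20577/4) = 3, so a_0 = ... = a_2 = 0. Factor out: x = 19^3 · u with u = 3/4 a unit in ℤ_19. Expand u iteratively via a_{v+i} = u_i mod 19, u_{i+1} = (u_i − a_{v+i})/19:
  u_0 = 3/4;  a_3 = 15;  u_1 = (u_0 − 15)/19 = -3/4
  u_1 = -3/4;  a_4 = 4;  u_2 = (u_1 − 4)/19 = -1/4
  u_2 = -1/4;  a_5 = 14;  u_3 = (u_2 − 14)/19 = -3/4
Digits: (0, 0, 0, 15, 4, 14).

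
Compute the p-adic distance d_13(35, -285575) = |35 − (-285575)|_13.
d_13(35, -285575) = 1/28561

Step 1 — x − y = 35 − (-285575) = 285610. Step 2 — v_13(285610) = 4 (factor: 285610 = (13^4 · 10); the sign does not affect v_p). Step 3 — |x − y|_13 = 13^{-4} = 1/28561.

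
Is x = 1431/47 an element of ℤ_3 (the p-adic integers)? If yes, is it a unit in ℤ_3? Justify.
x ∈ ℤ_3 but not a unit; v_3(x) = 3 > 0

ℤ_3 = {x ∈ ℚ_3 : v_3(x) ≥ 0} and ℤ_3^× = {x ∈ ℤ_3 : v_3(x) = 0}. Here v_3(1431/47) = v_3(num) − v_3(den) = 3; compare against these criteria.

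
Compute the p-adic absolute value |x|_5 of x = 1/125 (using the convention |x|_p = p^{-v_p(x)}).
|1/125|_5 = 125

Step 1 — compute v_5(x) by factoring powers of 5 out of the numerator and denominator: v_5(1/125) = -3. Step 2 — apply |x|_p = p^{-v_p(x)} = 5^{3} = 125.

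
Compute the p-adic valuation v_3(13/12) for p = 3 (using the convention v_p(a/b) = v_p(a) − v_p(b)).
v_3(13/12) = -1

Factor powers of 3 from the numerator and denominator of the reduced fraction: 13 = 3^0 · 13 and 12 = 3^1 · 4. Apply v_p(a/b) = v_p(a) − v_p(b): v_3(13/12) = 0 − 1 = -1.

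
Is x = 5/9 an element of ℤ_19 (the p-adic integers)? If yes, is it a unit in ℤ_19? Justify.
x ∈ ℤ_19^× (unit); v_19(x) = 0

ℤ_19 = {x ∈ ℚ_19 : v_19(x) ≥ 0} and ℤ_19^× = {x ∈ ℤ_19 : v_19(x) = 0}. Here v_19(5/9) = v_19(num) − v_19(den) = 0; compare against these criteria.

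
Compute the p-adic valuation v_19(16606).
v_19(16606) = 2

v_19(n) is the largest exponent k such that 19^k divides n. Factor out: 16606 = 19^2 · 46. (Sign doesn't affect v_p.) So v_19(16606) = 2.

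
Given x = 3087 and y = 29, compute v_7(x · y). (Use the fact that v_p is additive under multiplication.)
v_7(89523) = 3

v_p(x) = 3 (factor: 3087 = 7^3 · 9); v_p(y) = 0 (factor: 29 = 7^0 · 29). Additivity: v_p(xy) = v_p(x) + v_p(y) = 3 + 0 = 3. (Direct check: xy = 89523 = 7^3 · (261).)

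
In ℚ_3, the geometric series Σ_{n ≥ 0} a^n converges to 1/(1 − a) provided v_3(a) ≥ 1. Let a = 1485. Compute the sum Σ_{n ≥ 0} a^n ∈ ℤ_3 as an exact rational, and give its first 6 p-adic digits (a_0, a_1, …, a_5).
Σ a^n = 1/(1 − a) = -1/1484;  first 6 digits = (1, 0, 0, 1, 0, 0)

v_3(a) = 3 ≥ 1, so the series converges in ℤ_3 to 1/(1 − a) = 1/(1 − 1485) = -1/1484. Expand this rational in ℤ_3: compute digits iteratively via d_i = x_i mod 3, x_{i+1} = (x_i − d_i)/3. The first 6 digits are (1, 0, 0, 1, 0, 0).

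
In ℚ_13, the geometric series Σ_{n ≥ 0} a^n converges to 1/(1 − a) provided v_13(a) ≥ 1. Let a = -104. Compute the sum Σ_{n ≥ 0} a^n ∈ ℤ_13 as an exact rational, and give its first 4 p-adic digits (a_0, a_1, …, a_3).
Σ a^n = 1/(1 − a) = 1/105;  first 4 digits = (1, 5, 11, 12)

v_13(a) = 1 ≥ 1, so the series converges in ℤ_13 to 1/(1 − a) = 1/(1 − (-104)) = 1/105. Expand this rational in ℤ_13: compute digits iteratively via d_i = x_i mod 13, x_{i+1} = (x_i − d_i)/13. The first 4 digits are (1, 5, 11, 12).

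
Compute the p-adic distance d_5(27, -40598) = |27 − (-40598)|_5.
d_5(27, -40598) = 1/3125

Step 1 — x − y = 27 − (-40598) = 40625. Step 2 — v_5(40625) = 5 (factor: 40625 = (5^5 · 13); the sign does not affect v_p). Step 3 — |x − y|_5 = 5^{-5} = 1/3125.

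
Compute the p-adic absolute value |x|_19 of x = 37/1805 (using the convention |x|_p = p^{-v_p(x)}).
|37/1805|_19 = 361

Step 1 — compute v_19(x) by factoring powers of 19 out of the numerator and denominator: v_19(37/1805) = -2. Step 2 — apply |x|_p = p^{-v_p(x)} = 19^{2} = 361.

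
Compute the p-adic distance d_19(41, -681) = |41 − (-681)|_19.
d_19(41, -681) = 1/361

Step 1 — x − y = 41 − (-681) = 722. Step 2 — v_19(722) = 2 (factor: 722 = (19^2 · 2); the sign does not affect v_p). Step 3 — |x − y|_19 = 19^{-2} = 1/361.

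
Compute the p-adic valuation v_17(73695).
v_17(73695) = 3

v_17(n) is the largest exponent k such that 17^k divides n. Factor out: 73695 = 17^3 · 15. (Sign doesn't affect v_p.) So v_17(73695) = 3.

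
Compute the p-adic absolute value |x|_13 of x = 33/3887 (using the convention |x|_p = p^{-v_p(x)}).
|33/3887|_13 = 169

Step 1 — compute v_13(x) by factoring powers of 13 out of the numerator and denominator: v_13(33/3887) = -2. Step 2 — apply |x|_p = p^{-v_p(x)} = 13^{2} = 169.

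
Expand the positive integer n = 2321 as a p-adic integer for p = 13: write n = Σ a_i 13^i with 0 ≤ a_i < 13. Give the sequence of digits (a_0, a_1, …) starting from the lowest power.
(a_0, a_1, …) = (7, 9, 0, 1)

Repeated division by 13 gives the digits low-to-high: 2321 = 7 + 9·13^1 + 1·13^3. Digit sequence: (7, 9, 0, 1).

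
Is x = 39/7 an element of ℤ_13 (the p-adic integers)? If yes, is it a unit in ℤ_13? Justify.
x ∈ ℤ_13 but not a unit; v_13(x) = 1 > 0

ℤ_13 = {x ∈ ℚ_13 : v_13(x) ≥ 0} and ℤ_13^× = {x ∈ ℤ_13 : v_13(x) = 0}. Here v_13(39/7) = v_13(num) − v_13(den) = 1; compare against these criteria.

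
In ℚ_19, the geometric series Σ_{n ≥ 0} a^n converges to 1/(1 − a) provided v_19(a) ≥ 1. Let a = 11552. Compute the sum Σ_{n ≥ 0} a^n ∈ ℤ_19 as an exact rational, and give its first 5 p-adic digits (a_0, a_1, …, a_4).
Σ a^n = 1/(1 − a) = -1/11551;  first 5 digits = (1, 0, 13, 1, 17)

v_19(a) = 2 ≥ 1, so the series converges in ℤ_19 to 1/(1 − a) = 1/(1 − 11552) = -1/11551. Expand this rational in ℤ_19: compute digits iteratively via d_i = x_i mod 19, x_{i+1} = (x_i − d_i)/19. The first 5 digits are (1, 0, 13, 1, 17).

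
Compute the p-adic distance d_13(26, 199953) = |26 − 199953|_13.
d_13(26, 199953) = 1/28561

Step 1 — x − y = 26 − 199953 = -199927. Step 2 — v_13(-199927) = 4 (factor: -199927 = −(13^4 · 7); the sign does not affect v_p). Step 3 — |x − y|_13 = 13^{-4} = 1/28561.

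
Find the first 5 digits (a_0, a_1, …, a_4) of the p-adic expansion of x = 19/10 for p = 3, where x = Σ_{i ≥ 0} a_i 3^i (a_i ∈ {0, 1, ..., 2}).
(a_0, …, a_4) = (1, 0, 1, 0, 2)

v_3(19/10) = 0 (numerator and denominator both coprime to 3), so x ∈ ℤ_3^×. Compute digits iteratively via a_i = x_i mod 3, x_{i+1} = (x_i − a_i)/3, with x_0 = x:
  x_0 = 19/10;  a_0 = 1;  x_1 = (x_0 − 1)/3 = 3/10
  x_1 = 3/10;  a_1 = 0;  x_2 = (x_1 − 0)/3 = 1/10
  x_2 = 1/10;  a_2 = 1;  x_3 = (x_2 − 1)/3 = -3/10
  x_3 = -3/10;  a_3 = 0;  x_4 = (x_3 − 0)/3 = -1/10
  x_4 = -1/10;  a_4 = 2;  x_5 = (x_4 − 2)/3 = -7/10
Digits: (1, 0, 1, 0, 2).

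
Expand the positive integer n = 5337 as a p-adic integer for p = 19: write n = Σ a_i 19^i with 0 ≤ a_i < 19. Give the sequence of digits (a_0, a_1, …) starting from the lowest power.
(a_0, a_1, …) = (17, 14, 14)

Repeated division by 19 gives the digits low-to-high: 5337 = 17 + 14·19^1 + 14·19^2. Digit sequence: (17, 14, 14).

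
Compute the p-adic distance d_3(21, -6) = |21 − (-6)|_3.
d_3(21, -6) = 1/27

Step 1 — x − y = 21 − (-6) = 27. Step 2 — v_3(27) = 3 (factor: 27 = (3^3 · 1); the sign does not affect v_p). Step 3 — |x − y|_3 = 3^{-3} = 1/27.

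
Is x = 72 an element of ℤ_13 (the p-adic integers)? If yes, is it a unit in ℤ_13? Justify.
x ∈ ℤ_13^× (unit); v_13(x) = 0

ℤ_13 = {x ∈ ℚ_13 : v_13(x) ≥ 0} and ℤ_13^× = {x ∈ ℤ_13 : v_13(x) = 0}. Here v_13(72) = v_13(num) − v_13(den) = 0; compare against these criteria.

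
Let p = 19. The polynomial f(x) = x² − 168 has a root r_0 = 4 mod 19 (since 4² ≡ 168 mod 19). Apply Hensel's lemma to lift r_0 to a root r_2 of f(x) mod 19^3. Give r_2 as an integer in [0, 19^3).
r_2 = 2550 (mod 6859)

Hensel's recurrence: r_{i+1} = r_i − f(r_i)·(f′(r_i))^{-1} mod 19^{i+2}, with f′(x) = 2x. Iterate:
  r_0 = 4 (mod 19)
  r_1 = 23 (mod 361)
  r_2 = 2550 (mod 6859)
Final: r_2 = 2550, and one checks f(r_2) ≡ 0 mod 19^3.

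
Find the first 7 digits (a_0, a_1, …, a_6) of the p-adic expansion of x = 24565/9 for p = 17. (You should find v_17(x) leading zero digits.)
(a_0, …, a_6) = (0, 0, 0, 10, 7, 9, 7)

v_17(24565/9) = 3, so a_0 = ... = a_2 = 0. Factor out: x = 17^3 · u with u = 5/9 a unit in ℤ_17. Expand u iteratively via a_{v+i} = u_i mod 17, u_{i+1} = (u_i − a_{v+i})/17:
  u_0 = 5/9;  a_3 = 10;  u_1 = (u_0 − 10)/17 = -5/9
  u_1 = -5/9;  a_4 = 7;  u_2 = (u_1 − 7)/17 = -4/9
  u_2 = -4/9;  a_5 = 9;  u_3 = (u_2 − 9)/17 = -5/9
  u_3 = -5/9;  a_6 = 7;  u_4 = (u_3 − 7)/17 = -4/9
Digits: (0, 0, 0, 10, 7, 9, 7).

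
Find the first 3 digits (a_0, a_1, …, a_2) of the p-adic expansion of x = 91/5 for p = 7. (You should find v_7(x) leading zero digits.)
(a_0, …, a_2) = (0, 4, 4)

v_7(91/5) = 1, so a_0 = ... = a_0 = 0. Factor out: x = 7^1 · u with u = 13/5 a unit in ℤ_7. Expand u iteratively via a_{v+i} = u_i mod 7, u_{i+1} = (u_i − a_{v+i})/7:
  u_0 = 13/5;  a_1 = 4;  u_1 = (u_0 − 4)/7 = -1/5
  u_1 = -1/5;  a_2 = 4;  u_2 = (u_1 − 4)/7 = -3/5
Digits: (0, 4, 4).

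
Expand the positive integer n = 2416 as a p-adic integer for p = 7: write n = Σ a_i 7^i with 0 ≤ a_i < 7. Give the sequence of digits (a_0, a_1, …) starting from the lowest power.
(a_0, a_1, …) = (1, 2, 0, 0, 1)

Repeated division by 7 gives the digits low-to-high: 2416 = 1 + 2·7^1 + 1·7^4. Digit sequence: (1, 2, 0, 0, 1).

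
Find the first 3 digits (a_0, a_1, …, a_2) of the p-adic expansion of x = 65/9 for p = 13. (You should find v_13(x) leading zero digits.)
(a_0, …, a_2) = (0, 2, 10)

v_13(65/9) = 1, so a_0 = ... = a_0 = 0. Factor out: x = 13^1 · u with u = 5/9 a unit in ℤ_13. Expand u iteratively via a_{v+i} = u_i mod 13, u_{i+1} = (u_i − a_{v+i})/13:
  u_0 = 5/9;  a_1 = 2;  u_1 = (u_0 − 2)/13 = -1/9
  u_1 = -1/9;  a_2 = 10;  u_2 = (u_1 − 10)/13 = -7/9
Digits: (0, 2, 10).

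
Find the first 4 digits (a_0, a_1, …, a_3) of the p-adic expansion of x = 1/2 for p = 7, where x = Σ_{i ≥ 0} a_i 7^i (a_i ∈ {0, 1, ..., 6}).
(a_0, …, a_3) = (4, 3, 3, 3)

v_7(1/2) = 0 (numerator and denominator both coprime to 7), so x ∈ ℤ_7^×. Compute digits iteratively via a_i = x_i mod 7, x_{i+1} = (x_i − a_i)/7, with x_0 = x:
  x_0 = 1/2;  a_0 = 4;  x_1 = (x_0 − 4)/7 = -1/2
  x_1 = -1/2;  a_1 = 3;  x_2 = (x_1 − 3)/7 = -1/2
  x_2 = -1/2;  a_2 = 3;  x_3 = (x_2 − 3)/7 = -1/2
  x_3 = -1/2;  a_3 = 3;  x_4 = (x_3 − 3)/7 = -1/2
Digits: (4, 3, 3, 3).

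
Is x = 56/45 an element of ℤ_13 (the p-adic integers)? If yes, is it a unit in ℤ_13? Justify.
x ∈ ℤ_13^× (unit); v_13(x) = 0

ℤ_13 = {x ∈ ℚ_13 : v_13(x) ≥ 0} and ℤ_13^× = {x ∈ ℤ_13 : v_13(x) = 0}. Here v_13(56/45) = v_13(num) − v_13(den) = 0; compare against these criteria.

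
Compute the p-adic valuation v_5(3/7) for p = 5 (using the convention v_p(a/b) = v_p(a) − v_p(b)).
v_5(3/7) = 0

Factor powers of 5 from the numerator and denominator of the reduced fraction: 3 = 5^0 · 3 and 7 = 5^0 · 7. Apply v_p(a/b) = v_p(a) − v_p(b): v_5(3/7) = 0 − 0 = 0.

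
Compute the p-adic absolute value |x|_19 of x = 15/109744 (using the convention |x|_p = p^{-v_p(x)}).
|15/109744|_19 = 6859

Step 1 — compute v_19(x) by factoring powers of 19 out of the numerator and denominator: v_19(15/109744) = -3. Step 2 — apply |x|_p = p^{-v_p(x)} = 19^{3} = 6859.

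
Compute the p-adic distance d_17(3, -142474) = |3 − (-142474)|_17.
d_17(3, -142474) = 1/4913

Step 1 — x − y = 3 − (-142474) = 142477. Step 2 — v_17(142477) = 3 (factor: 142477 = (17^3 · 29); the sign does not affect v_p). Step 3 — |x − y|_17 = 17^{-3} = 1/4913.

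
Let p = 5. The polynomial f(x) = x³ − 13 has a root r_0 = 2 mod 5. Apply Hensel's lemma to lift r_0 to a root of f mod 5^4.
r_3 = 317 (mod 625)

Hensel: r_{i+1} = r_i − f(r_i)/f′(r_i) mod 5^{i+2}, where f′(x) = 3x². Iterate:
  r_0 = 2 (mod 5)
  r_1 = 17 (mod 25)
  r_2 = 67 (mod 125)
  r_3 = 317 (mod 625)
Final: r = 317 with f(r) ≡ 0 mod 5^4.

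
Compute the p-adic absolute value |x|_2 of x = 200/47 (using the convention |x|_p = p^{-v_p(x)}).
|200/47|_2 = 1/8

Step 1 — compute v_2(x) by factoring powers of 2 out of the numerator and denominator: v_2(200/47) = 3. Step 2 — apply |x|_p = p^{-v_p(x)} = 2^{-3} = 1/8.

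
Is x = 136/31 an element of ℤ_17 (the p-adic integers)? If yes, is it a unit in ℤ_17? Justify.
x ∈ ℤ_17 but not a unit; v_17(x) = 1 > 0

ℤ_17 = {x ∈ ℚ_17 : v_17(x) ≥ 0} and ℤ_17^× = {x ∈ ℤ_17 : v_17(x) = 0}. Here v_17(136/31) = v_17(num) − v_17(den) = 1; compare against these criteria.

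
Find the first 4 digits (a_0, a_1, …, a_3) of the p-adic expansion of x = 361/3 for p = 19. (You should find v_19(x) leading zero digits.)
(a_0, …, a_3) = (0, 0, 13, 12)

v_19(361/3) = 2, so a_0 = ... = a_1 = 0. Factor out: x = 19^2 · u with u = 1/3 a unit in ℤ_19. Expand u iteratively via a_{v+i} = u_i mod 19, u_{i+1} = (u_i − a_{v+i})/19:
  u_0 = 1/3;  a_2 = 13;  u_1 = (u_0 − 13)/19 = -2/3
  u_1 = -2/3;  a_3 = 12;  u_2 = (u_1 − 12)/19 = -2/3
Digits: (0, 0, 13, 12).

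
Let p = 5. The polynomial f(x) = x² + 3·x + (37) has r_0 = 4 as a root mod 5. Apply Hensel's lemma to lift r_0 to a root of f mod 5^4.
r_3 = 489 (mod 625)

Hensel: r_{i+1} = r_i − f(r_i)·(f′(r_i))^{-1} mod 5^{i+2}, f′(x) = 2x + 3. Iterate:
  r_0 = 4 (mod 5)
  r_1 = 14 (mod 25)
  r_2 = 114 (mod 125)
  r_3 = 489 (mod 625)
Final: r = 489 satisfies f(r) ≡ 0 mod 5^4.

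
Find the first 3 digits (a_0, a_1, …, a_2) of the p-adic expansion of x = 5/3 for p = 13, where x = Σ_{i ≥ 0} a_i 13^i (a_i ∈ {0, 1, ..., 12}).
(a_0, …, a_2) = (6, 4, 4)

v_13(5/3) = 0 (numerator and denominator both coprime to 13), so x ∈ ℤ_13^×. Compute digits iteratively via a_i = x_i mod 13, x_{i+1} = (x_i − a_i)/13, with x_0 = x:
  x_0 = 5/3;  a_0 = 6;  x_1 = (x_0 − 6)/13 = -1/3
  x_1 = -1/3;  a_1 = 4;  x_2 = (x_1 − 4)/13 = -1/3
  x_2 = -1/3;  a_2 = 4;  x_3 = (x_2 − 4)/13 = -1/3
Digits: (6, 4, 4).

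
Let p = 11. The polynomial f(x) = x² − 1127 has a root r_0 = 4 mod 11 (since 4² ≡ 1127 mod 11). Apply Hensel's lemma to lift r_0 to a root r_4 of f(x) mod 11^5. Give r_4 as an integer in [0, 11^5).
r_4 = 39604 (mod 161051)

Hensel's recurrence: r_{i+1} = r_i − f(r_i)·(f′(r_i))^{-1} mod 11^{i+2}, with f′(x) = 2x. Iterate:
  r_0 = 4 (mod 11)
  r_1 = 37 (mod 121)
  r_2 = 1005 (mod 1331)
  r_3 = 10322 (mod 14641)
  r_4 = 39604 (mod 161051)
Final: r_4 = 39604, and one checks f(r_4) ≡ 0 mod 11^5.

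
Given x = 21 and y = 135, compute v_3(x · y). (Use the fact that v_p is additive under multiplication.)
v_3(2835) = 4

v_p(x) = 1 (factor: 21 = 3^1 · 7); v_p(y) = 3 (factor: 135 = 3^3 · 5). Additivity: v_p(xy) = v_p(x) + v_p(y) = 1 + 3 = 4. (Direct check: xy = 2835 = 3^4 · (35).)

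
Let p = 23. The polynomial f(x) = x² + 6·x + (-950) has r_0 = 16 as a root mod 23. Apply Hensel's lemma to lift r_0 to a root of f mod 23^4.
r_3 = 261135 (mod 279841)

Hensel: r_{i+1} = r_i − f(r_i)·(f′(r_i))^{-1} mod 23^{i+2}, f′(x) = 2x + 6. Iterate:
  r_0 = 16 (mod 23)
  r_1 = 338 (mod 529)
  r_2 = 5628 (mod 12167)
  r_3 = 261135 (mod 279841)
Final: r = 261135 satisfies f(r) ≡ 0 mod 23^4.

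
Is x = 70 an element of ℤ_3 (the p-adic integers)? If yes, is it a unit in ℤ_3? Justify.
x ∈ ℤ_3^× (unit); v_3(x) = 0

ℤ_3 = {x ∈ ℚ_3 : v_3(x) ≥ 0} and ℤ_3^× = {x ∈ ℤ_3 : v_3(x) = 0}. Here v_3(70) = v_3(num) − v_3(den) = 0; compare against these criteria.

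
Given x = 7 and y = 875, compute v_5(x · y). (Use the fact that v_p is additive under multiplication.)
v_5(6125) = 3

v_p(x) = 0 (factor: 7 = 5^0 · 7); v_p(y) = 3 (factor: 875 = 5^3 · 7). Additivity: v_p(xy) = v_p(x) + v_p(y) = 0 + 3 = 3. (Direct check: xy = 6125 = 5^3 · (49).)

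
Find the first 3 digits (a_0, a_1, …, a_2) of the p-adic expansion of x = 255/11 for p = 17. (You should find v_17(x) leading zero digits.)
(a_0, …, a_2) = (0, 6, 9)

v_17(255/11) = 1, so a_0 = ... = a_0 = 0. Factor out: x = 17^1 · u with u = 15/11 a unit in ℤ_17. Expand u iteratively via a_{v+i} = u_i mod 17, u_{i+1} = (u_i − a_{v+i})/17:
  u_0 = 15/11;  a_1 = 6;  u_1 = (u_0 − 6)/17 = -3/11
  u_1 = -3/11;  a_2 = 9;  u_2 = (u_1 − 9)/17 = -6/11
Digits: (0, 6, 9).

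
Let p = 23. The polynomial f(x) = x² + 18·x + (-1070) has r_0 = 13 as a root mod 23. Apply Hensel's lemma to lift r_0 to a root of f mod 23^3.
r_2 = 473 (mod 12167)

Hensel: r_{i+1} = r_i − f(r_i)·(f′(r_i))^{-1} mod 23^{i+2}, f′(x) = 2x + 18. Iterate:
  r_0 = 13 (mod 23)
  r_1 = 473 (mod 529)
  r_2 = 473 (mod 12167)
Final: r = 473 satisfies f(r) ≡ 0 mod 23^3.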